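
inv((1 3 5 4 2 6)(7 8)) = (1 6 2 4 5 3)(7 8)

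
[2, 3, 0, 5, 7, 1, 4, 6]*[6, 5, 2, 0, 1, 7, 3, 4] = [2, 0, 6, 7, 4, 5, 1, 3]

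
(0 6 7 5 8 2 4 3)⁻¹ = (0 3 4 2 8 5 7 6)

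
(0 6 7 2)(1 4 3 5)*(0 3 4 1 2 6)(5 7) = (2 3 7 6 5)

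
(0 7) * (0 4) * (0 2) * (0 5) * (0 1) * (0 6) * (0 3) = (0 7 4 2 5 1 6 3) 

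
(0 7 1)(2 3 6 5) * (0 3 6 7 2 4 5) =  (0 2 6)(1 3 7)(4 5)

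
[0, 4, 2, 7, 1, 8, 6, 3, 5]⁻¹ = [0, 4, 2, 7, 1, 8, 6, 3, 5]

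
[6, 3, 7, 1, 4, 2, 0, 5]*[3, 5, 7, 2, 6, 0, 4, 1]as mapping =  [0→4, 1→2, 2→1, 3→5, 4→6, 5→7, 6→3, 7→0]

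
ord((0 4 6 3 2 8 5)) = 7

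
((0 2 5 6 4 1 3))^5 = (0 1 6 2 3 4 5)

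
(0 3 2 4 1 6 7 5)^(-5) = (0 4 7 3 1 5 2 6)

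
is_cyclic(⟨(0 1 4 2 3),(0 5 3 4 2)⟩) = no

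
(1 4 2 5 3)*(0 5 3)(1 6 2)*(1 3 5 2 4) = (0 2 5)(3 6 4)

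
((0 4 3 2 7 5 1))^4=(0 7 4 5 3 1 2)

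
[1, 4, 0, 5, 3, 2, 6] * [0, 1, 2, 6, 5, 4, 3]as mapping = [0→1, 1→5, 2→0, 3→4, 4→6, 5→2, 6→3]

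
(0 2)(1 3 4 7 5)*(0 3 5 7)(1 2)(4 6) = (0 1 5 2 3 6 4)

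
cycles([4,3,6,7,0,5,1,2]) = (0 4)(1 3 7 2 6)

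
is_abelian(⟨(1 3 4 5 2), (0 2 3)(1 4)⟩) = no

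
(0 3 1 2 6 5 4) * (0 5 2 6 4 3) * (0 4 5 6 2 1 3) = (0 4 6 1 2 5)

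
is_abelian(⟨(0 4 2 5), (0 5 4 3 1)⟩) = no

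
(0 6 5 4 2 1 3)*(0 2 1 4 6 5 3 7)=(0 5 6 3 2 4 1 7)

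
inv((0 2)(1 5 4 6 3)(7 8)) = (0 2)(1 3 6 4 5)(7 8)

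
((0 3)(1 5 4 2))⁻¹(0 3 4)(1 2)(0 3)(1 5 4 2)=(0 2 3)(1 5)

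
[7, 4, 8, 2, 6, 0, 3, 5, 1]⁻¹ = [5, 8, 3, 6, 1, 7, 4, 0, 2]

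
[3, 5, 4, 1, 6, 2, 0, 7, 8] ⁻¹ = [6, 3, 5, 0, 2, 1, 4, 7, 8] 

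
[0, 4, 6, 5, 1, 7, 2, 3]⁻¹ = [0, 4, 6, 7, 1, 3, 2, 5]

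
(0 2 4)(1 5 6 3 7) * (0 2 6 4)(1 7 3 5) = (0 6 5 4 2)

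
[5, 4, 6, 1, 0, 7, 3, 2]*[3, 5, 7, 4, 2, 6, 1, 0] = [6, 2, 1, 5, 3, 0, 4, 7]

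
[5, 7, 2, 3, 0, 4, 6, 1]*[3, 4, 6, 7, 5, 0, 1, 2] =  [0, 2, 6, 7, 3, 5, 1, 4]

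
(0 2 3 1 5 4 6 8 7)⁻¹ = (0 7 8 6 4 5 1 3 2)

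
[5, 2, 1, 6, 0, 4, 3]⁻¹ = [4, 2, 1, 6, 5, 0, 3]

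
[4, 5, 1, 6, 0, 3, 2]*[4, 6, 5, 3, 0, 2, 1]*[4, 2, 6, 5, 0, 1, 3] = [4, 6, 3, 2, 0, 5, 1]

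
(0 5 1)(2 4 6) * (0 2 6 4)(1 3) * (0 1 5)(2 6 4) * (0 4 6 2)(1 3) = (0 4)(1 2 3 5)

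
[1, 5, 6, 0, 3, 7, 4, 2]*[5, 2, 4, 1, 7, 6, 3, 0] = [2, 6, 3, 5, 1, 0, 7, 4]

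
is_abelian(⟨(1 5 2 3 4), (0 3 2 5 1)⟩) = no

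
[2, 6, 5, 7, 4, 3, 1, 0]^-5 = [0, 6, 2, 3, 4, 5, 1, 7]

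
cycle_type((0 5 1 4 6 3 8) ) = 7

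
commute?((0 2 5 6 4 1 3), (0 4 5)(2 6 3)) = no:(0 2 5 6 4 1 3)*(0 4 5)(2 6 3) = (0 6 5 3 4 1 2), (0 4 5)(2 6 3)*(0 2 5 6 4 1 3) = (0 1 3 5 2 4 6)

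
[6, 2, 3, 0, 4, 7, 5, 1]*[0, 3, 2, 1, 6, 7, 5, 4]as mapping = [0→5, 1→2, 2→1, 3→0, 4→6, 5→4, 6→7, 7→3]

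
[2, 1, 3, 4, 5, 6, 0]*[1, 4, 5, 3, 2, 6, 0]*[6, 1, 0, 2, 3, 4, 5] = [4, 3, 2, 0, 5, 6, 1]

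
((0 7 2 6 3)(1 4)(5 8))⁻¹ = (0 3 6 2 7)(1 4)(5 8)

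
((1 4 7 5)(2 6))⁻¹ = (1 5 7 4)(2 6)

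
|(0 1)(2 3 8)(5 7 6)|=6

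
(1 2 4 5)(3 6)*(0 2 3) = (0 2 4 5 1 3 6)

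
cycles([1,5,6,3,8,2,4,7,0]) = (0 1 5 2 6 4 8)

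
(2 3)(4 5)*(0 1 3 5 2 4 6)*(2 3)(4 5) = (0 1 2 4 3 5 6)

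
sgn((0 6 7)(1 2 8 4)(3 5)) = 1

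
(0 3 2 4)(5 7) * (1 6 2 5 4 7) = (0 3 5 1 6 2 7 4)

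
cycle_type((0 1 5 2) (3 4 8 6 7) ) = 4.5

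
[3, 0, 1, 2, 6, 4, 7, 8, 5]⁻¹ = [1, 2, 3, 0, 5, 8, 4, 6, 7]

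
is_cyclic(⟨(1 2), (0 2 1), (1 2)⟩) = no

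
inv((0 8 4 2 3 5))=(0 5 3 2 4 8)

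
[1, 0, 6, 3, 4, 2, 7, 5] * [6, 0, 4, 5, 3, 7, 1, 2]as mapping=[0→0, 1→6, 2→1, 3→5, 4→3, 5→4, 6→2, 7→7]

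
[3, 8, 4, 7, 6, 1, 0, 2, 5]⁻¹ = [6, 5, 7, 0, 2, 8, 4, 3, 1]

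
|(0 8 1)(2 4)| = 6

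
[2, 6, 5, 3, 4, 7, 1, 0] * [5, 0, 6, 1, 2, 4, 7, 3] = [6, 7, 4, 1, 2, 3, 0, 5] 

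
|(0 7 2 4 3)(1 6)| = 10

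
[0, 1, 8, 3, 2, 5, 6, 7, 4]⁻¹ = [0, 1, 4, 3, 8, 5, 6, 7, 2]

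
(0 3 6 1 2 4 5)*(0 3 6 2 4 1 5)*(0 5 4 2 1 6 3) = (0 3 1 2 6 4 5)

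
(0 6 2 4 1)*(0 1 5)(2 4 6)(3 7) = (0 2 6 4 5)(3 7)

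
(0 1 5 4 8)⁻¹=(0 8 4 5 1)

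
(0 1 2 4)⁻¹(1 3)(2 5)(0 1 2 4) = (2 3)(4 5)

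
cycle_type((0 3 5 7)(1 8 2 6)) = 4^2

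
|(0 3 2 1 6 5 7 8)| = 8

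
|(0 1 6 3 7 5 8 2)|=8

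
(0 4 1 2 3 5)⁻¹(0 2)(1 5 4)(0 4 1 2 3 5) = (0 1 2)(3 4)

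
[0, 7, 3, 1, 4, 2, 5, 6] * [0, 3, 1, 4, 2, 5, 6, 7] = [0, 7, 4, 3, 2, 1, 5, 6]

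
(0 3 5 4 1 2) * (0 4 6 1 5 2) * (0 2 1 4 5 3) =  (1 2 5 6 4 3) 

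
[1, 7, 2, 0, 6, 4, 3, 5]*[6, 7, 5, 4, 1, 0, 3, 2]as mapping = [0→7, 1→2, 2→5, 3→6, 4→3, 5→1, 6→4, 7→0]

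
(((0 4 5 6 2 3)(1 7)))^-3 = (0 6)(1 7)(2 4)(3 5)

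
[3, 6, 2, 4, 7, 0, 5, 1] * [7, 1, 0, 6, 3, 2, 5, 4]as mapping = [0→6, 1→5, 2→0, 3→3, 4→4, 5→7, 6→2, 7→1]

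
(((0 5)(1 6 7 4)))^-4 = ()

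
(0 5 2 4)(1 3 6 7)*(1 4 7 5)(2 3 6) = (0 1 6 5 3 2 7 4)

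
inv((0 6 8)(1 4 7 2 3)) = (0 8 6)(1 3 2 7 4)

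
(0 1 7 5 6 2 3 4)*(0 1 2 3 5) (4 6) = (0 2 5 4 1 7) (3 6) 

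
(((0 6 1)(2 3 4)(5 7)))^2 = (0 1 6)(2 4 3)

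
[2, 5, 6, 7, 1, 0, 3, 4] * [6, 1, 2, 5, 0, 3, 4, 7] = [2, 3, 4, 7, 1, 6, 5, 0]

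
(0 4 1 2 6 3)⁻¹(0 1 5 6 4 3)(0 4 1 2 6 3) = (0 4 2 5 3 1)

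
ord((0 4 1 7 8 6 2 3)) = 8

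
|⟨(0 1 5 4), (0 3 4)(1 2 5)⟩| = 720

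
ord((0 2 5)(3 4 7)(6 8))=6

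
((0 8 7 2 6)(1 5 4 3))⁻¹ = (0 6 2 7 8)(1 3 4 5)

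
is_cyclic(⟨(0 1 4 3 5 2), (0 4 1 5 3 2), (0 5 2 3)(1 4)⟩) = no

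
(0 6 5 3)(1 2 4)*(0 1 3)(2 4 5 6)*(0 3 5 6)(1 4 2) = (0 1 2 6)(3 4 5)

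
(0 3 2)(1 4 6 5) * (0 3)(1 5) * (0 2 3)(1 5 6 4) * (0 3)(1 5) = (0 2 3)(1 5 6)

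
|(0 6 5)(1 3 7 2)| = 12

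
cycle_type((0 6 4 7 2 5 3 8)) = 8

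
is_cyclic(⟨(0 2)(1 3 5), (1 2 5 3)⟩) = no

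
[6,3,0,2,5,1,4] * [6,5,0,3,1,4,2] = [2,3,6,0,4,5,1]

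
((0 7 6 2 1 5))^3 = (0 2)(1 7)(5 6)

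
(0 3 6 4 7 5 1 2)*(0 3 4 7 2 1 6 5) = (0 4 2 3 5 6 7) 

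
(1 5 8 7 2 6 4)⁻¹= (1 4 6 2 7 8 5)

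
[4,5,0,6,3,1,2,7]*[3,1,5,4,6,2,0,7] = [6,2,3,0,4,1,5,7]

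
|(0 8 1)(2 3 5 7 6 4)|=6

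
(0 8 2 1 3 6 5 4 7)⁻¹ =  (0 7 4 5 6 3 1 2 8)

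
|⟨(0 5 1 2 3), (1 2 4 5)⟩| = 120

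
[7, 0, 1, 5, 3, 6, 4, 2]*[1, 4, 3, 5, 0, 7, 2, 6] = [6, 1, 4, 7, 5, 2, 0, 3]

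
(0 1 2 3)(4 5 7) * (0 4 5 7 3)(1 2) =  (0 2)(3 4 7 5)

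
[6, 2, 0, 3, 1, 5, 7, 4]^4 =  [1, 7, 4, 3, 6, 5, 2, 0]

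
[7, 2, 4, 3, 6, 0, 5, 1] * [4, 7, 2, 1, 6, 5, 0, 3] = [3, 2, 6, 1, 0, 4, 5, 7]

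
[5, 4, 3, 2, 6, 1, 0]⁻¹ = [6, 5, 3, 2, 1, 0, 4]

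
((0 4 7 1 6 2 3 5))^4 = (0 6)(1 5)(2 4)(3 7)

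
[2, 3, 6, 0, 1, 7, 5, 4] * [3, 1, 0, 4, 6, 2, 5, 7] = [0, 4, 5, 3, 1, 7, 2, 6] 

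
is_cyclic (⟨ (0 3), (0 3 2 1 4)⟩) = no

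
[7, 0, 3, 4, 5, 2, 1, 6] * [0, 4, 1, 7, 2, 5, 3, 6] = [6, 0, 7, 2, 5, 1, 4, 3]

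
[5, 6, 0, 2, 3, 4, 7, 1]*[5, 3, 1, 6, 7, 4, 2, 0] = [4, 2, 5, 1, 6, 7, 0, 3]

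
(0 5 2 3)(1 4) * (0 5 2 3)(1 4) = (0 2)(3 5)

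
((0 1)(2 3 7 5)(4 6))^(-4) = ()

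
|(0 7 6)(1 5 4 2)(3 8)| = 12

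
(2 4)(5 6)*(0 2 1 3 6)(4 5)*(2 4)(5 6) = (0 4 1 3 5)(2 6)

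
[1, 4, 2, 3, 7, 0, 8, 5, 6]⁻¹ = [5, 0, 2, 3, 1, 7, 8, 4, 6]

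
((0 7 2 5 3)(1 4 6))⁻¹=(0 3 5 2 7)(1 6 4)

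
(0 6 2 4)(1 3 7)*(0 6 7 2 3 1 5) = (0 7 5)(2 4 6 3)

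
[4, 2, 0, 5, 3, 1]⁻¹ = [2, 5, 1, 4, 0, 3]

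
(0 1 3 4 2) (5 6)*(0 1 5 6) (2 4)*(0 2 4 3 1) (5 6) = (0 6 5 2) (3 4) 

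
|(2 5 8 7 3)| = 5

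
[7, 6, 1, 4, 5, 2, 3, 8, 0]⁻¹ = [8, 2, 5, 6, 3, 4, 1, 0, 7]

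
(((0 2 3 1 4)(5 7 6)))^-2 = (0 1 2 4 3)(5 7 6)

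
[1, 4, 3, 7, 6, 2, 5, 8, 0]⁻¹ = [8, 0, 5, 2, 1, 6, 4, 3, 7]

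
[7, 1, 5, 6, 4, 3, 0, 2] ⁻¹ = [6, 1, 7, 5, 4, 2, 3, 0] 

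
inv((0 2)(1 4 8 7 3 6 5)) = (0 2)(1 5 6 3 7 8 4)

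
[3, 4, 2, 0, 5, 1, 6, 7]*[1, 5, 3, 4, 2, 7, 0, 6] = [4, 2, 3, 1, 7, 5, 0, 6]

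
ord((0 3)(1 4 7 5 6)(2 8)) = 10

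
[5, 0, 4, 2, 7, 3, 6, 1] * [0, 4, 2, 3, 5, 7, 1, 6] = [7, 0, 5, 2, 6, 3, 1, 4]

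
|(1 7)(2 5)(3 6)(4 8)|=2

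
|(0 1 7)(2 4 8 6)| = 12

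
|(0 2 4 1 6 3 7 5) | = 8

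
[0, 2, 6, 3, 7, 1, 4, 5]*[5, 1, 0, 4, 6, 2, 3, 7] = [5, 0, 3, 4, 7, 1, 6, 2]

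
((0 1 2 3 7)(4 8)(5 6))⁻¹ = (0 7 3 2 1)(4 8)(5 6)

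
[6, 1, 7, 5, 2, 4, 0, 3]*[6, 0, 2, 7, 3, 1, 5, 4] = [5, 0, 4, 1, 2, 3, 6, 7]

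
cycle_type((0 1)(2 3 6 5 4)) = 2.5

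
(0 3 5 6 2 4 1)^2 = (0 5 2 1 3 6 4)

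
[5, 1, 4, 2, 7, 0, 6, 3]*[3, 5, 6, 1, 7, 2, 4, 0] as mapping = [0→2, 1→5, 2→7, 3→6, 4→0, 5→3, 6→4, 7→1] 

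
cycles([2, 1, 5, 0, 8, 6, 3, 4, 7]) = (0 2 5 6 3)(4 8 7)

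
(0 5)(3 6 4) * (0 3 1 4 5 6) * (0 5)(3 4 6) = (0 3 5 4 1 6)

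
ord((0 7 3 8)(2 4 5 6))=4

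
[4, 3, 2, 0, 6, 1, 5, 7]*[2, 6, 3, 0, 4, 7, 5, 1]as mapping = [0→4, 1→0, 2→3, 3→2, 4→5, 5→6, 6→7, 7→1]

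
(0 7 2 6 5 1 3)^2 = (0 2 5 3 7 6 1)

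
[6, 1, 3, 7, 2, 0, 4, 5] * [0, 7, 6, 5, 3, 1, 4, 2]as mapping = [0→4, 1→7, 2→5, 3→2, 4→6, 5→0, 6→3, 7→1]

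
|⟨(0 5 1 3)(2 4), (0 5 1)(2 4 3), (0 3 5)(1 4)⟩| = 720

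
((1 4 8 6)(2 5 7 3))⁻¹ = (1 6 8 4)(2 3 7 5)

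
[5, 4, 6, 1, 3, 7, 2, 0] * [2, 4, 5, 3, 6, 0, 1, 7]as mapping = [0→0, 1→6, 2→1, 3→4, 4→3, 5→7, 6→5, 7→2]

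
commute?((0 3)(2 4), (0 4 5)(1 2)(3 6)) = no:(0 3)(2 4) * (0 4 5)(1 2)(3 6) = (0 6 3 4 1 2 5), (0 4 5)(1 2)(3 6) * (0 3)(2 4) = (0 2 1 4 5 3 6)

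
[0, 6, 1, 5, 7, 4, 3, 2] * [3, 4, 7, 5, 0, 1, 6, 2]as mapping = [0→3, 1→6, 2→4, 3→1, 4→2, 5→0, 6→5, 7→7]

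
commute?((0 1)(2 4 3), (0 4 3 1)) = no:(0 1)(2 4 3) * (0 4 3 1) = (1 4)(2 3), (0 4 3 1) * (0 1)(2 4 3) = (0 3)(2 4)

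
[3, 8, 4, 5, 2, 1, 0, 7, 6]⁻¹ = [6, 5, 4, 0, 2, 3, 8, 7, 1]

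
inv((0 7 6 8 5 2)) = (0 2 5 8 6 7)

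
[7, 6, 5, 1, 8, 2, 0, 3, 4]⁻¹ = [6, 3, 5, 7, 8, 2, 1, 0, 4]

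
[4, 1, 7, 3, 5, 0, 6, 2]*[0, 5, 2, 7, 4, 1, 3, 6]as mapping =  [0→4, 1→5, 2→6, 3→7, 4→1, 5→0, 6→3, 7→2]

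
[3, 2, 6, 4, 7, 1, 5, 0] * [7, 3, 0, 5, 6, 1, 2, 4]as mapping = [0→5, 1→0, 2→2, 3→6, 4→4, 5→3, 6→1, 7→7]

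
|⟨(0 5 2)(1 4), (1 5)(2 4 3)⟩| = 720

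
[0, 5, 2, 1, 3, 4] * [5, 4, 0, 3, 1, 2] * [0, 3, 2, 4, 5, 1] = [1, 2, 0, 5, 4, 3]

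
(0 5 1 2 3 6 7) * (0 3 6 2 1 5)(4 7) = (2 6 4 7 3)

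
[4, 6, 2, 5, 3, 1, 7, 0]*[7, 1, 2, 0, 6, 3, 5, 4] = [6, 5, 2, 3, 0, 1, 4, 7]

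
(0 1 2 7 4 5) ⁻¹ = (0 5 4 7 2 1) 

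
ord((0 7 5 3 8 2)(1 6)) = 6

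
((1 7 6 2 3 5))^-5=(1 7 6 2 3 5)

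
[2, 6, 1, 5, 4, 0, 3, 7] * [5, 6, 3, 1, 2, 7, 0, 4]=[3, 0, 6, 7, 2, 5, 1, 4] 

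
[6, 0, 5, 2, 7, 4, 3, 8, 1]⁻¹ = [1, 8, 3, 6, 5, 2, 0, 4, 7]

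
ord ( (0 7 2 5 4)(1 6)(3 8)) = 10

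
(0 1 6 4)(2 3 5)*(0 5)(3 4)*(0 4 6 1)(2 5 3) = (2 6)(3 4)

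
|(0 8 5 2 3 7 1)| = 7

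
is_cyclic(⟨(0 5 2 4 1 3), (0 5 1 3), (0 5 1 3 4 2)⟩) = no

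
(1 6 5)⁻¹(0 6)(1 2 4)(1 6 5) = (0 5)(2 4 6)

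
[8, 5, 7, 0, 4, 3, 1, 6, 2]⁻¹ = [3, 6, 8, 5, 4, 1, 7, 2, 0]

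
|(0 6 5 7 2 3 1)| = 7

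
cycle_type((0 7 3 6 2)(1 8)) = 2.5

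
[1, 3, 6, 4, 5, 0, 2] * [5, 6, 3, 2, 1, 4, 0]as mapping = [0→6, 1→2, 2→0, 3→1, 4→4, 5→5, 6→3]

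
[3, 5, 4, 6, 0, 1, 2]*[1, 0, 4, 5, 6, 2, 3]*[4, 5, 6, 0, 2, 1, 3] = [1, 6, 3, 0, 5, 4, 2]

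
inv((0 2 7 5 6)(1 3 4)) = (0 6 5 7 2)(1 4 3)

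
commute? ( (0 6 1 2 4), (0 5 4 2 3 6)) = no: (0 6 1 2 4)*(0 5 4 2 3 6) = (1 3 6)(4 5), (0 5 4 2 3 6)*(0 6 1 2 4) = (0 5)(1 2 3)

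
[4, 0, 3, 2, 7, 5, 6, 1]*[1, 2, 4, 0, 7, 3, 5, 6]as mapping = [0→7, 1→1, 2→0, 3→4, 4→6, 5→3, 6→5, 7→2]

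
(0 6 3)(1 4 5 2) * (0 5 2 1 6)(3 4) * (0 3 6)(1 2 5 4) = (0 3 4 5 2)(1 6)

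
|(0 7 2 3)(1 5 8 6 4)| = 20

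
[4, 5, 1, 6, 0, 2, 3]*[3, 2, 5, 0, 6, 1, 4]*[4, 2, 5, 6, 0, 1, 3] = [3, 2, 5, 0, 6, 1, 4]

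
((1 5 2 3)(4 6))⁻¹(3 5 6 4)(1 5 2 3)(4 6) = (1 2 4 6)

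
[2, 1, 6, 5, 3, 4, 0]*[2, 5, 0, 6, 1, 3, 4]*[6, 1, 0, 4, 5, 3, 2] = [6, 3, 5, 4, 2, 1, 0]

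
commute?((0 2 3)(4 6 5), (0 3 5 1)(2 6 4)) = no:(0 2 3)(4 6 5) * (0 3 5 1)(2 6 4) = (0 6 1)(2 5), (0 3 5 1)(2 6 4) * (0 2 3)(4 6 5) = (1 2 5)(3 4)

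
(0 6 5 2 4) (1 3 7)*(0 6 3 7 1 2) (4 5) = (0 3 1 7 2 5) (4 6) 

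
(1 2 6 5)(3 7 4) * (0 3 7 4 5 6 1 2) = (0 3 4 7 5 2 1)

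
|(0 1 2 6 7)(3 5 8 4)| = 20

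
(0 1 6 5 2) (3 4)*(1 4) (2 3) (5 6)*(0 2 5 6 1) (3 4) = (0 3) (1 6) (4 5) 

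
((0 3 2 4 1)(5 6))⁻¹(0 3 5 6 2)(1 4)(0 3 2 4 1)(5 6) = (0 1)(2 6 5 4 3)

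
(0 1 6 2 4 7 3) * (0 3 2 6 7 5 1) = (1 7 2 4 5)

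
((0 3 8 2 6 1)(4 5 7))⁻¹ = (0 1 6 2 8 3)(4 7 5)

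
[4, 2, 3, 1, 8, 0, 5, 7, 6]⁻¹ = [5, 3, 1, 2, 0, 6, 8, 7, 4]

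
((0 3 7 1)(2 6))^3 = (0 1 7 3)(2 6)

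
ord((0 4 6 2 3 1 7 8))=8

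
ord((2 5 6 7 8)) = 5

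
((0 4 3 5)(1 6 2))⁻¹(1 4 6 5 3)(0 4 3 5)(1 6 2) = (0 5 6 3 2)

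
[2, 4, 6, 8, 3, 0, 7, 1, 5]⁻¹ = [5, 7, 0, 4, 1, 8, 2, 6, 3]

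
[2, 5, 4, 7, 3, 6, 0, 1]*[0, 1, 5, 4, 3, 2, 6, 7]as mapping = [0→5, 1→2, 2→3, 3→7, 4→4, 5→6, 6→0, 7→1]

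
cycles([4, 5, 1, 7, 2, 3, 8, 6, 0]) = (0 4 2 1 5 3 7 6 8)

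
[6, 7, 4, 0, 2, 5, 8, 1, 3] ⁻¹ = [3, 7, 4, 8, 2, 5, 0, 1, 6] 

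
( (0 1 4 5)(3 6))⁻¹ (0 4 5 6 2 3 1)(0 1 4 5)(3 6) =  (0 3 2 6 4 1 5)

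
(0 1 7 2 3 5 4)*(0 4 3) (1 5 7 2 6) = (0 5 3 7 6 1 2) 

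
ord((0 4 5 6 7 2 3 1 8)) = 9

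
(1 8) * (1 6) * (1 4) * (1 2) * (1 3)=(1 8 6 4 2 3)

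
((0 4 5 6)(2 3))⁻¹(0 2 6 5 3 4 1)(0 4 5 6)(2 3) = (0 6 2 5 1 4 3)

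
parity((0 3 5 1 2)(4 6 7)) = even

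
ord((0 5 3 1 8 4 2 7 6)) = 9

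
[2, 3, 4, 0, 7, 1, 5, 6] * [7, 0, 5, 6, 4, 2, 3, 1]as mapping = [0→5, 1→6, 2→4, 3→7, 4→1, 5→0, 6→2, 7→3]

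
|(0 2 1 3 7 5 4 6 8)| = 9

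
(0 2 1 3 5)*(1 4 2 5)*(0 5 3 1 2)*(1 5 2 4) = (0 3 4)(1 5 2)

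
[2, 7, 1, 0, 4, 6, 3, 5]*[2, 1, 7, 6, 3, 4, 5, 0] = [7, 0, 1, 2, 3, 5, 6, 4]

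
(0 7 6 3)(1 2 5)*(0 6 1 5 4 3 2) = (0 7 1)(2 4 3 6)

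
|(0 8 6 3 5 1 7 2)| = 8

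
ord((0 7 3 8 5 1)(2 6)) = 6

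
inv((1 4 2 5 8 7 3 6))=(1 6 3 7 8 5 2 4)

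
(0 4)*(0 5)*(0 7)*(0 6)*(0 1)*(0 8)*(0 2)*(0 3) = (0 4 5 7 6 1 8 2 3)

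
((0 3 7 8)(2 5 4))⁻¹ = (0 8 7 3)(2 4 5)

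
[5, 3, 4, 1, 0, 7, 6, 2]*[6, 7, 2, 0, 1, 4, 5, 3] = [4, 0, 1, 7, 6, 3, 5, 2]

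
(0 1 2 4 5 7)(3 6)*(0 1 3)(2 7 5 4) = (0 3 6)(1 7)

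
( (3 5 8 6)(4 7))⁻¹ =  (3 6 8 5)(4 7)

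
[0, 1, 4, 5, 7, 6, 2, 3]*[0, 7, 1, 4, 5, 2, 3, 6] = [0, 7, 5, 2, 6, 3, 1, 4]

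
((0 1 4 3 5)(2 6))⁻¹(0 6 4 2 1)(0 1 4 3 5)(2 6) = (1 2 3 6 4)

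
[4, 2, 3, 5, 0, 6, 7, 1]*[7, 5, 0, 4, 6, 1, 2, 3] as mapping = [0→6, 1→0, 2→4, 3→1, 4→7, 5→2, 6→3, 7→5] 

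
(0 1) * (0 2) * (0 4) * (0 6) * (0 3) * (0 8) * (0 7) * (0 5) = (0 1 2 4 6 3 8 7 5)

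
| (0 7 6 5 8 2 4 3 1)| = 9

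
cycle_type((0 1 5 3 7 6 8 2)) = 8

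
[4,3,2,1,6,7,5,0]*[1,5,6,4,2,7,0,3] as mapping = [0→2,1→4,2→6,3→5,4→0,5→3,6→7,7→1] 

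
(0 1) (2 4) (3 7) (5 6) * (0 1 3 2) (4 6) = (0 3 7 2 6 5 4) 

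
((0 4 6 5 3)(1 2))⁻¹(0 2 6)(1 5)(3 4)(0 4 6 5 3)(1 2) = (0 6)(1 5 4)(2 3)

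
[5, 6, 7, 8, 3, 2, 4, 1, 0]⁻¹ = [8, 7, 5, 4, 6, 0, 1, 2, 3]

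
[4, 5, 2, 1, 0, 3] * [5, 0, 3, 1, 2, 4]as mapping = [0→2, 1→4, 2→3, 3→0, 4→5, 5→1]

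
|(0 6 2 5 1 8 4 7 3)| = 9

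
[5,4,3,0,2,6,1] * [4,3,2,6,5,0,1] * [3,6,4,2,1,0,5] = [3,0,5,1,4,6,2]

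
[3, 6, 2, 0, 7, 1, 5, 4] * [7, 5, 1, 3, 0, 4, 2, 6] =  [3, 2, 1, 7, 6, 5, 4, 0]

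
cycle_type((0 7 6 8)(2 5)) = 2.4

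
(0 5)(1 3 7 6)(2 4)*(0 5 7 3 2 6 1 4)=(0 7 1 2)(4 6)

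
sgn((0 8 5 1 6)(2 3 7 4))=-1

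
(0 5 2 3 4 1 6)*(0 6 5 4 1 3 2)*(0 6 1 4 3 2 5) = (0 3 4 2 5 6 1)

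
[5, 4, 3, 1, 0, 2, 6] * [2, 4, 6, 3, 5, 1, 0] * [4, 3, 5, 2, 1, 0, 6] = [3, 0, 2, 1, 5, 6, 4]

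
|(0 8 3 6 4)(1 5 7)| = 15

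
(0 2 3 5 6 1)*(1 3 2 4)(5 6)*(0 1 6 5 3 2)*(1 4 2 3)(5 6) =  (0 2)(1 4 5)(3 6)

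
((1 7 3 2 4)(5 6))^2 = (1 3 4 7 2)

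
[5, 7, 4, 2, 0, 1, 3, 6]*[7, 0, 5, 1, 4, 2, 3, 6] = [2, 6, 4, 5, 7, 0, 1, 3]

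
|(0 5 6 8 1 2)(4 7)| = 6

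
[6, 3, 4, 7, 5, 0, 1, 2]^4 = [7, 4, 6, 5, 1, 3, 2, 0]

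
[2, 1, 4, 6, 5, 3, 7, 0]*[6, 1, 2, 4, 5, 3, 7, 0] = [2, 1, 5, 7, 3, 4, 0, 6] 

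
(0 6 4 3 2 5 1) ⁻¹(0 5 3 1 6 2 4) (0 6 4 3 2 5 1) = (0 4 5 3 6 1 2) 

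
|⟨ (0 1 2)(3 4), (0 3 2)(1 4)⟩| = 120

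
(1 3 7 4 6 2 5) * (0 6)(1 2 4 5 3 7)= (0 6 4)(1 7 5 2 3)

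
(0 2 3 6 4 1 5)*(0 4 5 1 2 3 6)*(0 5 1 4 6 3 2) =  (0 2 3 5 6 1 4)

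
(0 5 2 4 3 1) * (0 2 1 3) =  (0 5 1 2 4) 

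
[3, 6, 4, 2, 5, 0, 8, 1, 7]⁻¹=[5, 7, 3, 0, 2, 4, 1, 8, 6]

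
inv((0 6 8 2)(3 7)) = (0 2 8 6)(3 7)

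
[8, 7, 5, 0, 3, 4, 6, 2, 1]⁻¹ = [3, 8, 7, 4, 5, 2, 6, 1, 0]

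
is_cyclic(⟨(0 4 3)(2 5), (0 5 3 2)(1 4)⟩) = no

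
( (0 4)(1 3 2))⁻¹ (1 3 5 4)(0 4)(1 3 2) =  (0 3 2 5)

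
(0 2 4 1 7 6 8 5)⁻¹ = (0 5 8 6 7 1 4 2)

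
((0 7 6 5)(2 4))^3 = (0 5 6 7)(2 4)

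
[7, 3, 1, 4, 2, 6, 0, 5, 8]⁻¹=[6, 2, 4, 1, 3, 7, 5, 0, 8]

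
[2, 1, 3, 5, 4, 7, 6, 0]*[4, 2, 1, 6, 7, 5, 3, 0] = [1, 2, 6, 5, 7, 0, 3, 4]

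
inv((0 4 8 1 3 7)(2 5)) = (0 7 3 1 8 4)(2 5)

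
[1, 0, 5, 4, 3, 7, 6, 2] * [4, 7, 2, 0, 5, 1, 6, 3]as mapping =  [0→7, 1→4, 2→1, 3→5, 4→0, 5→3, 6→6, 7→2]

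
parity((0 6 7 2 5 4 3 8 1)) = even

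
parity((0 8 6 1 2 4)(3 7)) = even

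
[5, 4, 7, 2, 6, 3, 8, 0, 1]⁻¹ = [7, 8, 3, 5, 1, 0, 4, 2, 6]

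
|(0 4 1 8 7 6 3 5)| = 8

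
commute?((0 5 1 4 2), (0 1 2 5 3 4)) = no:(0 5 1 4 2)*(0 1 2 5 3 4) = (0 3 4 5 2 1), (0 1 2 5 3 4)*(0 5 1 4 2) = (0 4 5 3 2 1)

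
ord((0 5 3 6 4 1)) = 6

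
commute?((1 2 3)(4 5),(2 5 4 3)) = no:(1 2 3)(4 5)*(2 5 4 3) = (1 5 3),(2 5 4 3)*(1 2 3)(4 5) = (1 2 4)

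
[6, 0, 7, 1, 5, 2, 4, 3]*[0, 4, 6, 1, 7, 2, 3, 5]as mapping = [0→3, 1→0, 2→5, 3→4, 4→2, 5→6, 6→7, 7→1]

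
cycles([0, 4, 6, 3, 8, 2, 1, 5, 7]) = (1 4 8 7 5 2 6)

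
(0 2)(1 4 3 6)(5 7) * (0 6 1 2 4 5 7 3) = (0 4)(1 5 3)(2 6)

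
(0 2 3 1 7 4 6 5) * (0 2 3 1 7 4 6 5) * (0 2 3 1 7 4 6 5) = (0 1 6 2 7 5 3 4)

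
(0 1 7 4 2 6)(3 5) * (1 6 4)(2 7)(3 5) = (0 6)(1 2 4 7)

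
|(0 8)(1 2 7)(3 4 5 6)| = 12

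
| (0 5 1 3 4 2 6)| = 7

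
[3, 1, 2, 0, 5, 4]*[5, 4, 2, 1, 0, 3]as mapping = [0→1, 1→4, 2→2, 3→5, 4→3, 5→0]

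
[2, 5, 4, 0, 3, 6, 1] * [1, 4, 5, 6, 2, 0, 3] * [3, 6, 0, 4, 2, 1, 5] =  [1, 3, 0, 6, 5, 4, 2]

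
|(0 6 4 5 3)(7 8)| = 10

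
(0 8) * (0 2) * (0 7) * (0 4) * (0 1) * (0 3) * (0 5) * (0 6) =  (0 8 2 7 4 1 3 5 6)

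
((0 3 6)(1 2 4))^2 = (0 6 3)(1 4 2)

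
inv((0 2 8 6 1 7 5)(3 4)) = (0 5 7 1 6 8 2)(3 4)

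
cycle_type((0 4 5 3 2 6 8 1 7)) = 9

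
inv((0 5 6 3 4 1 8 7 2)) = (0 2 7 8 1 4 3 6 5)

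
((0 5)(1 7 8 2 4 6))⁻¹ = (0 5)(1 6 4 2 8 7)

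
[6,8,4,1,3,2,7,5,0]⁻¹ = [8,3,5,4,2,7,0,6,1]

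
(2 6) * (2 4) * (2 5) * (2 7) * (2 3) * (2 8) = (2 6 4 5 7 3 8)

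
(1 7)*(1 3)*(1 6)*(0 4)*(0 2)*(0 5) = (0 4 2 5) (1 7 3 6) 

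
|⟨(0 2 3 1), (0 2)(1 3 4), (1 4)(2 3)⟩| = 120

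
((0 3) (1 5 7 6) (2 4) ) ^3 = (0 3) (1 6 7 5) (2 4) 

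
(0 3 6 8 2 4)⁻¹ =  (0 4 2 8 6 3)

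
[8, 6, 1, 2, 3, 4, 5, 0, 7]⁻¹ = [7, 2, 3, 4, 5, 6, 1, 8, 0]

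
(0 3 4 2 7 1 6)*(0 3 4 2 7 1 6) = (0 4 7 6 3 2 1)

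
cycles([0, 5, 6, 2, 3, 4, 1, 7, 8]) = (1 5 4 3 2 6)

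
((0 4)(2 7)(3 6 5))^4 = (3 6 5)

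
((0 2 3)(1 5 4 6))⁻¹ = (0 3 2)(1 6 4 5)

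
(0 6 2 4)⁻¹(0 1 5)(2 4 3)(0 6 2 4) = (0 3 4)(1 5 6)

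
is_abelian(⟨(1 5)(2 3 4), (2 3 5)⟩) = no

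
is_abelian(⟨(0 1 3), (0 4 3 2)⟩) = no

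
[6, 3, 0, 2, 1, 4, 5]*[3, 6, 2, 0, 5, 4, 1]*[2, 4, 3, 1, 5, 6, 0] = [4, 2, 1, 3, 0, 6, 5]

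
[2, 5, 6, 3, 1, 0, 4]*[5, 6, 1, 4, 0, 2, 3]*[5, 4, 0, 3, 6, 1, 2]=[4, 0, 3, 6, 2, 1, 5]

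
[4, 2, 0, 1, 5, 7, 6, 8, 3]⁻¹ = [2, 3, 1, 8, 0, 4, 6, 5, 7]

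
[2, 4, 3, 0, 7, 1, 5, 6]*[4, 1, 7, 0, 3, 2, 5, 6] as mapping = [0→7, 1→3, 2→0, 3→4, 4→6, 5→1, 6→2, 7→5] 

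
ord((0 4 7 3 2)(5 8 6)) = 15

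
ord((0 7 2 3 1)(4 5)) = 10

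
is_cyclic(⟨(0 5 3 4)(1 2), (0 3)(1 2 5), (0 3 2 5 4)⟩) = no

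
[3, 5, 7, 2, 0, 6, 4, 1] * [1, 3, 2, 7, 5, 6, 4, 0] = [7, 6, 0, 2, 1, 4, 5, 3]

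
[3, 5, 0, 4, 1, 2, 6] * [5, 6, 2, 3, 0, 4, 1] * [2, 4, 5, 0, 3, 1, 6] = [0, 3, 1, 2, 6, 5, 4]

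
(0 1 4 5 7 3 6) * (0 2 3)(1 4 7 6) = (0 4 5 6 2 3 1 7)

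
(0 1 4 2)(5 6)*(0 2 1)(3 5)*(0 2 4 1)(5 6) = (0 2 4)(3 6)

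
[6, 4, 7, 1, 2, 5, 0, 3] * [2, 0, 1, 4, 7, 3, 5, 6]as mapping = [0→5, 1→7, 2→6, 3→0, 4→1, 5→3, 6→2, 7→4]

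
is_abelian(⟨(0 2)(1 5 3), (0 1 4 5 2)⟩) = no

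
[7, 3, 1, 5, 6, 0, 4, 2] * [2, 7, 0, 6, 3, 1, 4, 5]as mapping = [0→5, 1→6, 2→7, 3→1, 4→4, 5→2, 6→3, 7→0]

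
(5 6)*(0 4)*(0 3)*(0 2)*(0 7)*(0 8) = (0 4 3 2 7 8)(5 6)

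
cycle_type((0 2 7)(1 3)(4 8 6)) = 2.3^2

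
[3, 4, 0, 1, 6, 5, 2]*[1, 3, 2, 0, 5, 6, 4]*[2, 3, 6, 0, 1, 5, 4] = [2, 5, 3, 0, 1, 4, 6]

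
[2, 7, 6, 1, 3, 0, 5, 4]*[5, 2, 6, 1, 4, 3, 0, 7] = [6, 7, 0, 2, 1, 5, 3, 4]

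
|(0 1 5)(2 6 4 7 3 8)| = 6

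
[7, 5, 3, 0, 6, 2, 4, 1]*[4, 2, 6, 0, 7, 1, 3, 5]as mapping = [0→5, 1→1, 2→0, 3→4, 4→3, 5→6, 6→7, 7→2]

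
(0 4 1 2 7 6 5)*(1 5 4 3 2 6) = (0 3 2 7 1 6 4 5)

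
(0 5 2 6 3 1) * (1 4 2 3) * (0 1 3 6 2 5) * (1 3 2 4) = (1 3)(2 4 5 6)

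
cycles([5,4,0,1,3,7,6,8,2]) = (0 5 7 8 2)(1 4 3)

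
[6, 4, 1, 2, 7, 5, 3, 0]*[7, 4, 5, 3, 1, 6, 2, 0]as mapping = [0→2, 1→1, 2→4, 3→5, 4→0, 5→6, 6→3, 7→7]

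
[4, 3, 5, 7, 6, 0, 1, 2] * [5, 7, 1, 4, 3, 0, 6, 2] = [3, 4, 0, 2, 6, 5, 7, 1]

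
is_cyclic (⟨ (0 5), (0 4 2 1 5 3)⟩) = no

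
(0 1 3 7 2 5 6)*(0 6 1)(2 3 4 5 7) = (1 4 5)(2 7 3)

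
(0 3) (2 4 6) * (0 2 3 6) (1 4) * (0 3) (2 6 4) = (0 4 3 6) (1 2) 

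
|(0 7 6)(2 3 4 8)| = 12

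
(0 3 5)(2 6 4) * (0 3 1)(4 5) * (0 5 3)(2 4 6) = (0 1 5)(3 6)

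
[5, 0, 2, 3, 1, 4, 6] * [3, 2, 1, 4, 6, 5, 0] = [5, 3, 1, 4, 2, 6, 0]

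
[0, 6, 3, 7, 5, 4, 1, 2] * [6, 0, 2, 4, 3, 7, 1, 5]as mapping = [0→6, 1→1, 2→4, 3→5, 4→7, 5→3, 6→0, 7→2]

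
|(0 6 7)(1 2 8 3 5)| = 15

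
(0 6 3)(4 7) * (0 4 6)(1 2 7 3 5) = (1 2 7 6 5)(3 4)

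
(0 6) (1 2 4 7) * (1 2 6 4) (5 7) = (0 4 5 7 2 1 6) 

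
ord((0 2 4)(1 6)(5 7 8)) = 6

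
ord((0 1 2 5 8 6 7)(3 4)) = 14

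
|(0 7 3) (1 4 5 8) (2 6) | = 12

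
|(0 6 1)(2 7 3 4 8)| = 15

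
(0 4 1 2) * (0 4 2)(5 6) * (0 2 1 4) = (0 1 2)(5 6)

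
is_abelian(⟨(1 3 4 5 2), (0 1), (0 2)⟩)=no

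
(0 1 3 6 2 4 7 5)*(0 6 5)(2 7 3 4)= (0 1 4 3 5 6 7)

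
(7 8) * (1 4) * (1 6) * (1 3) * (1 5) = (1 4 6 3 5)(7 8)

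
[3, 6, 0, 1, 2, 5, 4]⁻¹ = [2, 3, 4, 0, 6, 5, 1]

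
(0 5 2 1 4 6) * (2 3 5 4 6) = (0 4 2 1 6)(3 5)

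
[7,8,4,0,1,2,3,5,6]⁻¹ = [3,4,5,6,2,7,8,0,1]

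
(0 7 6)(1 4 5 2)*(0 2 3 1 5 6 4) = (0 7 4 6 2 5 3 1)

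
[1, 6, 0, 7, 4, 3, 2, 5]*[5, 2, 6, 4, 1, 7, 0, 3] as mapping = [0→2, 1→0, 2→5, 3→3, 4→1, 5→4, 6→6, 7→7] 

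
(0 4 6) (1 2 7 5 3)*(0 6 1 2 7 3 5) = (0 4 1 7) (2 3) 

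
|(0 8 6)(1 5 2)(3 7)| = 6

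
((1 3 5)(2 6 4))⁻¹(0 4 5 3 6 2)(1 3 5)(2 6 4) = (0 2 1 5 4 6)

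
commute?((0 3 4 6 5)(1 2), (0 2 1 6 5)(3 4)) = no:(0 3 4 6 5)(1 2) * (0 2 1 6 5)(3 4) = (0 4 5 2 6), (0 2 1 6 5)(3 4) * (0 3 4 6 5)(1 2) = (0 1 5 3 6)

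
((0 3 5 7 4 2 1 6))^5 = (0 2 5 6 4 3 1 7)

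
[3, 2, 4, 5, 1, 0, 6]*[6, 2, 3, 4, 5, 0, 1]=[4, 3, 5, 0, 2, 6, 1]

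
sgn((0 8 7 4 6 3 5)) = 1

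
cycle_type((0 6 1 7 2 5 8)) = 7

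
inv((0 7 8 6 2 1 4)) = (0 4 1 2 6 8 7)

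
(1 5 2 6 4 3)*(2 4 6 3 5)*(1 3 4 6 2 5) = (1 5 6 2 4)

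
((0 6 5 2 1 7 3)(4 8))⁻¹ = (0 3 7 1 2 5 6)(4 8)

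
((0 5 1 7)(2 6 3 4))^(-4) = ()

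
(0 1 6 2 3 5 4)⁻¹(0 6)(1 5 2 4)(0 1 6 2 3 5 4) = (0 6 4 3)(1 2)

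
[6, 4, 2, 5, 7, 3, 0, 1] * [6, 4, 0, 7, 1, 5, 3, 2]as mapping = [0→3, 1→1, 2→0, 3→5, 4→2, 5→7, 6→6, 7→4]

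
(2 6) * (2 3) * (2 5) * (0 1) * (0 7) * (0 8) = (0 1 7 8)(2 6 3 5)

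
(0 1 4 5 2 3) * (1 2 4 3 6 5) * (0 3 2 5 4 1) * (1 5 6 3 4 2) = (0 6 2 3 4)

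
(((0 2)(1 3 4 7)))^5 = (0 2)(1 3 4 7)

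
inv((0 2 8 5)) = (0 5 8 2)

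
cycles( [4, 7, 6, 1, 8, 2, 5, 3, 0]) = (0 4 8)(1 7 3)(2 6 5)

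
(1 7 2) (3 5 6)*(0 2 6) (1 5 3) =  (0 2 5) (1 7 6) 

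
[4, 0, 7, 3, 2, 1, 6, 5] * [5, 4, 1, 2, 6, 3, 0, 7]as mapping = [0→6, 1→5, 2→7, 3→2, 4→1, 5→4, 6→0, 7→3]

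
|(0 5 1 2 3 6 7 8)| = 8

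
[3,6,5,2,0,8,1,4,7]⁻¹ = [4,6,3,0,7,2,1,8,5]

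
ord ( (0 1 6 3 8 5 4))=7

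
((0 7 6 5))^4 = ()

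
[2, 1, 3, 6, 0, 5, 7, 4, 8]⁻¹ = [4, 1, 0, 2, 7, 5, 3, 6, 8]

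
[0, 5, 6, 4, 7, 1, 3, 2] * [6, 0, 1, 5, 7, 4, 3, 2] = [6, 4, 3, 7, 2, 0, 5, 1]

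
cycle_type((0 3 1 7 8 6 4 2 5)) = 9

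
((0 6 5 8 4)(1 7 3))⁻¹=(0 4 8 5 6)(1 3 7)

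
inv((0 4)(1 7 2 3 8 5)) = (0 4)(1 5 8 3 2 7)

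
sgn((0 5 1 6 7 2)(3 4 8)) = -1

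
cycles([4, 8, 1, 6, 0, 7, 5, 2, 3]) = (0 4)(1 8 3 6 5 7 2)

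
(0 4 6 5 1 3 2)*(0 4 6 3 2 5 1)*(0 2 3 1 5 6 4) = (0 4 1 3 6 5 2)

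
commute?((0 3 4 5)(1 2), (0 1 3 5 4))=no:(0 3 4 5)(1 2)*(0 1 3 5 4)=(0 5 1 2 3), (0 1 3 5 4)*(0 3 4 5)(1 2)=(0 2 1 4 3)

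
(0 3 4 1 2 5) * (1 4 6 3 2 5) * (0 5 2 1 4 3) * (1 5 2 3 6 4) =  (0 5 2 1 3 4 6)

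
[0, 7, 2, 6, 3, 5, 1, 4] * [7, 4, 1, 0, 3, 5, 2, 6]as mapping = [0→7, 1→6, 2→1, 3→2, 4→0, 5→5, 6→4, 7→3]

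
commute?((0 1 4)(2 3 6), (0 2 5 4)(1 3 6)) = no:(0 1 4)(2 3 6) * (0 2 5 4)(1 3 6) = (0 3 1)(2 6 5 4), (0 2 5 4)(1 3 6) * (0 1 4)(2 3 6) = (0 3 2 5)(1 6 4)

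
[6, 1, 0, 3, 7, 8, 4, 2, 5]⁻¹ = [2, 1, 7, 3, 6, 8, 0, 4, 5]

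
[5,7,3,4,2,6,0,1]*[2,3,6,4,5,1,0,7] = [1,7,4,5,6,0,2,3]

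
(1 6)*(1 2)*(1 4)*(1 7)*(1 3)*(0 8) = (0 8)(1 6 2 4 7 3)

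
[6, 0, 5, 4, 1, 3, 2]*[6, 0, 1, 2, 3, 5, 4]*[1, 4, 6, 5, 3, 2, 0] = [3, 0, 2, 5, 1, 6, 4] 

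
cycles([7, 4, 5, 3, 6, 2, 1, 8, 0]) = (0 7 8)(1 4 6)(2 5)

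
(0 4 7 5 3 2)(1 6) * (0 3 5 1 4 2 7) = (0 2 3 7 1 6 4)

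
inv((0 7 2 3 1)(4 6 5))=(0 1 3 2 7)(4 5 6)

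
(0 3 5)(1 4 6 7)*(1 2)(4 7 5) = (0 3 4 6 5)(1 7 2)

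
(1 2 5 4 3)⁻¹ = (1 3 4 5 2)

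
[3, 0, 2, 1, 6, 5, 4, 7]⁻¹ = [1, 3, 2, 0, 6, 5, 4, 7]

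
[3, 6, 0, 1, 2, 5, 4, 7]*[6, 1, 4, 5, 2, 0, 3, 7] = [5, 3, 6, 1, 4, 0, 2, 7]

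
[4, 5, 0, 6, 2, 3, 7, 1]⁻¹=[2, 7, 4, 5, 0, 1, 3, 6]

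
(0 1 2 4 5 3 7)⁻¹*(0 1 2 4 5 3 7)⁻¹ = (0 3 4 1 7 5 2)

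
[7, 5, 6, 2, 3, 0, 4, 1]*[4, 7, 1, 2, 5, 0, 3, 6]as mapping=[0→6, 1→0, 2→3, 3→1, 4→2, 5→4, 6→5, 7→7]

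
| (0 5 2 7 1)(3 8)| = 10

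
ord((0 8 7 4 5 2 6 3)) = 8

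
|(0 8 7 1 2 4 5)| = 7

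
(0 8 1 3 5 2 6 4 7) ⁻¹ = (0 7 4 6 2 5 3 1 8) 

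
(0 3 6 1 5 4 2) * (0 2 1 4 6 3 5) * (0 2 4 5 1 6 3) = (0 1 2 4 6 5 3)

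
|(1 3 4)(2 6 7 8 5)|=15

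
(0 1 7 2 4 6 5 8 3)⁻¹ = (0 3 8 5 6 4 2 7 1)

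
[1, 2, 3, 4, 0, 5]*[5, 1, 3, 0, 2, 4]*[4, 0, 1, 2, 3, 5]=[0, 2, 4, 1, 5, 3]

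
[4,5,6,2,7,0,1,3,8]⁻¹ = [5,6,3,7,0,1,2,4,8]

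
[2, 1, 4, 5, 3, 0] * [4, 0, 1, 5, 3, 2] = [1, 0, 3, 2, 5, 4] 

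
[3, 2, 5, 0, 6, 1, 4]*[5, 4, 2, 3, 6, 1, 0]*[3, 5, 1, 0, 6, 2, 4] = [0, 1, 5, 2, 3, 6, 4]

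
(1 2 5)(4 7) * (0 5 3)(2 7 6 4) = (0 5 1 7 2 3)(4 6)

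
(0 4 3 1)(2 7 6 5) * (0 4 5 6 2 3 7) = (0 5 3 1 4 7 2)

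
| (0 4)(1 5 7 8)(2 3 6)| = 12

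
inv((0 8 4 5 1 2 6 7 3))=(0 3 7 6 2 1 5 4 8)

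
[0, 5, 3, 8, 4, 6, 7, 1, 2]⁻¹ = [0, 7, 8, 2, 4, 1, 5, 6, 3]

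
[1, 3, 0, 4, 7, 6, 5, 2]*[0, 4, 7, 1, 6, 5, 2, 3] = [4, 1, 0, 6, 3, 2, 5, 7]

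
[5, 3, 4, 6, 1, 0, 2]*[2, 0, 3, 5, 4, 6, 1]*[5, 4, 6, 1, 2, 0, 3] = [3, 0, 2, 4, 5, 6, 1]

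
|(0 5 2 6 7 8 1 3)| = 8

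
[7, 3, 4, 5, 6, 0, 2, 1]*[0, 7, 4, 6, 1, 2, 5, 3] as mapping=[0→3, 1→6, 2→1, 3→2, 4→5, 5→0, 6→4, 7→7] 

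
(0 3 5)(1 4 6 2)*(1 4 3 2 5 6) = (0 2 4 1 3 6 5)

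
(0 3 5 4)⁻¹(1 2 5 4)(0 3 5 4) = (0 1 2 4)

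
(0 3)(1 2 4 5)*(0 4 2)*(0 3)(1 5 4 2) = (1 3 2)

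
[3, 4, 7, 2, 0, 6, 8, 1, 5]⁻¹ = [4, 7, 3, 0, 1, 8, 5, 2, 6]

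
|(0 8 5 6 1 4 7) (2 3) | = 14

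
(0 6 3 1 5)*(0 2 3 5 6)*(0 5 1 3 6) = (0 5 2 6 1)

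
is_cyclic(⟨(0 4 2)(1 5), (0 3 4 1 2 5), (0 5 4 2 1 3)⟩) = no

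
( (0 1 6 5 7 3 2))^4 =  (0 7 1 3 6 2 5)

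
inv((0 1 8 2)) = (0 2 8 1)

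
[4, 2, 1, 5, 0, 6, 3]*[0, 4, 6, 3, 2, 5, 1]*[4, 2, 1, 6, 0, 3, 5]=[1, 5, 0, 3, 4, 2, 6]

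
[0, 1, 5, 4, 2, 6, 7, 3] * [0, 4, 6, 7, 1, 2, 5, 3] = [0, 4, 2, 1, 6, 5, 3, 7]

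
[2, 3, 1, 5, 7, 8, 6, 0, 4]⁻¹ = [7, 2, 0, 1, 8, 3, 6, 4, 5]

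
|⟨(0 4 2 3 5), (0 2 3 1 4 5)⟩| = 720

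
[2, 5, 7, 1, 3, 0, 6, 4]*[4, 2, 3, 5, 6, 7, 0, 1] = [3, 7, 1, 2, 5, 4, 0, 6]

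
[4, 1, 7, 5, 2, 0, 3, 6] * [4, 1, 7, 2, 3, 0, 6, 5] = [3, 1, 5, 0, 7, 4, 2, 6]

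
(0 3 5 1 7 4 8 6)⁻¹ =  (0 6 8 4 7 1 5 3)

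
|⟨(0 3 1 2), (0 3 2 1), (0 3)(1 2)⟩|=24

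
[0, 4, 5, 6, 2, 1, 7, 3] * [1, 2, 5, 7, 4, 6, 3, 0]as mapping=[0→1, 1→4, 2→6, 3→3, 4→5, 5→2, 6→0, 7→7]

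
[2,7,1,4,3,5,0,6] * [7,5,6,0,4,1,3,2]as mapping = [0→6,1→2,2→5,3→4,4→0,5→1,6→7,7→3]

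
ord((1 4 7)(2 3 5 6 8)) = 15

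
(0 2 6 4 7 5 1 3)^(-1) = (0 3 1 5 7 4 6 2)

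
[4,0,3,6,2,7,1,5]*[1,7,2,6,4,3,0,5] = [4,1,6,0,2,5,7,3]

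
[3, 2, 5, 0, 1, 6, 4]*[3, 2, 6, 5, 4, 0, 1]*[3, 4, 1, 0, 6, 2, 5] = [2, 5, 3, 0, 1, 4, 6]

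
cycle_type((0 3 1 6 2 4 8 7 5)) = 9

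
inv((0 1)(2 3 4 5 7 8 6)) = (0 1)(2 6 8 7 5 4 3)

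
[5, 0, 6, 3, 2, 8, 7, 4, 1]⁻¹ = [1, 8, 4, 3, 7, 0, 2, 6, 5]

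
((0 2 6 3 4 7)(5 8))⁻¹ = (0 7 4 3 6 2)(5 8)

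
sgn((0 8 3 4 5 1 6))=1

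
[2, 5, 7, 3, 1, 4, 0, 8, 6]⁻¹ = [6, 4, 0, 3, 5, 1, 8, 2, 7]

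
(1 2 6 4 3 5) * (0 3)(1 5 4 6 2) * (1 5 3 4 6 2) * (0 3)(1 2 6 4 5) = (0 5)(3 4)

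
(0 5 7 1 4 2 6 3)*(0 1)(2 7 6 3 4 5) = (0 2 3 1 5 6 4 7)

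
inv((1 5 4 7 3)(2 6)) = (1 3 7 4 5)(2 6)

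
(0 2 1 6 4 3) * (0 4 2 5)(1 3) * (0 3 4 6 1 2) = (0 5 3 6)(2 4)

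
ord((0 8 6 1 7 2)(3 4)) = 6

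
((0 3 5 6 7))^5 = ()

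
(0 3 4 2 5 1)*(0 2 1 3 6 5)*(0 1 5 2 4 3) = (0 6 2 1 4 5)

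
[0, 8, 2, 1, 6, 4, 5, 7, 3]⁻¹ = [0, 3, 2, 8, 5, 6, 4, 7, 1]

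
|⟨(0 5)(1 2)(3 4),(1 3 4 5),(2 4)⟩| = 720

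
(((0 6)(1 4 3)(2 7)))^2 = (1 3 4)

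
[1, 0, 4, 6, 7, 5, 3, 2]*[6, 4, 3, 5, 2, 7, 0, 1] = [4, 6, 2, 0, 1, 7, 5, 3]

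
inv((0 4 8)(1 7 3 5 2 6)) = (0 8 4)(1 6 2 5 3 7)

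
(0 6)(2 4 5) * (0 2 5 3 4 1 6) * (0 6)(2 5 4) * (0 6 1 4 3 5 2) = (0 1 6 2 4 5 3)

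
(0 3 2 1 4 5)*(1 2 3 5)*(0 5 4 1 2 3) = (0 4 2 3)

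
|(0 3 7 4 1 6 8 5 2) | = 9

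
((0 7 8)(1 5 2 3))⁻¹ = (0 8 7)(1 3 2 5)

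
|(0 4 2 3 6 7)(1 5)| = 6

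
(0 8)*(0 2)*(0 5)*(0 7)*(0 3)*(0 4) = (0 8 2 5 7 3 4) 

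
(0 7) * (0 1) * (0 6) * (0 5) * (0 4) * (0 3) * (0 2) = (0 7 1 6 5 4 3 2)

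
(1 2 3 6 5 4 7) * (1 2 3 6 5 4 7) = (1 3 5 7 2 6 4)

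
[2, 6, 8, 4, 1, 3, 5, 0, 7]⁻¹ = [7, 4, 0, 5, 3, 6, 1, 8, 2]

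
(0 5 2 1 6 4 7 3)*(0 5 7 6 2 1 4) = (0 7 3 5 1 2 4 6)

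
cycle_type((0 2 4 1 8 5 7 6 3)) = 9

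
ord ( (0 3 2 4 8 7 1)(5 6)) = 14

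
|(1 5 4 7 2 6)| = 6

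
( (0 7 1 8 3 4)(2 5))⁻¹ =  (0 4 3 8 1 7)(2 5)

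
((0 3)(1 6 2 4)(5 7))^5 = (0 3)(1 6 2 4)(5 7)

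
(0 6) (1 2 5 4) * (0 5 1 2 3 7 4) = (0 6 5) (1 3 7 4 2) 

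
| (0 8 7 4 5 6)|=6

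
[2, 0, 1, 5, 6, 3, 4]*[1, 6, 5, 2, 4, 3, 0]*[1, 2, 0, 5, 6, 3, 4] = [3, 2, 4, 5, 1, 0, 6]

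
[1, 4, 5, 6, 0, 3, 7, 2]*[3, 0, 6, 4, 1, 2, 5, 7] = [0, 1, 2, 5, 3, 4, 7, 6]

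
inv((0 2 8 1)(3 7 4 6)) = (0 1 8 2)(3 6 4 7)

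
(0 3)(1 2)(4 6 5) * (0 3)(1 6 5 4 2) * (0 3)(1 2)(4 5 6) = (0 3)(1 2 4 6 5)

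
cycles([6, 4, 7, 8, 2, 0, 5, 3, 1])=(0 6 5)(1 4 2 7 3 8)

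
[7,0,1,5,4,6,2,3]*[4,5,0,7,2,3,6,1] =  [1,4,5,3,2,6,0,7]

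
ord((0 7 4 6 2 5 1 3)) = 8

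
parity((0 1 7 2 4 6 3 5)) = odd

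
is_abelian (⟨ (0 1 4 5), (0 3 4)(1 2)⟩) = no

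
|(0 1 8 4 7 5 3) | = 7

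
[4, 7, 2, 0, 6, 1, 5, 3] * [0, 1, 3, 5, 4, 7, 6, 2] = [4, 2, 3, 0, 6, 1, 7, 5]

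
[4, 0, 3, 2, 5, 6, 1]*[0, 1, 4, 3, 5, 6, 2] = [5, 0, 3, 4, 6, 2, 1]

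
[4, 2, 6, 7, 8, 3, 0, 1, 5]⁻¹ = [6, 7, 1, 5, 0, 8, 2, 3, 4]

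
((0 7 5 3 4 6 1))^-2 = (0 6 3 7 1 4 5)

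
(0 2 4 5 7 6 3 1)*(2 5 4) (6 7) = (0 5 6 3 1) 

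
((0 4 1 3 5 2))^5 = (0 2 5 3 1 4)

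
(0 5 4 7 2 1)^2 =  (0 4 2)(1 5 7)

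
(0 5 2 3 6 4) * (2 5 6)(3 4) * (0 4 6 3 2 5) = (0 3 5)(2 6)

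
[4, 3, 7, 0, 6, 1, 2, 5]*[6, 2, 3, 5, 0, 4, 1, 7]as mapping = [0→0, 1→5, 2→7, 3→6, 4→1, 5→2, 6→3, 7→4]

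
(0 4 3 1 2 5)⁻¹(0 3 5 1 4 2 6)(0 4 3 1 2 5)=(0 2 3 5 6 4 1)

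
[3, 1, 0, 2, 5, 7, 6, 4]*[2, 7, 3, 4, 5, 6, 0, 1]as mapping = [0→4, 1→7, 2→2, 3→3, 4→6, 5→1, 6→0, 7→5]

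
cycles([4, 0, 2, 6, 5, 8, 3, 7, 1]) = (0 4 5 8 1)(3 6)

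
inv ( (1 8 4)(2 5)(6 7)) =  (1 4 8)(2 5)(6 7)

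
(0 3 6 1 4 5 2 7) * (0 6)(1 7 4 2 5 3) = (0 1 2 4 3)(6 7)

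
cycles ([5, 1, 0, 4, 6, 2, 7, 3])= (0 5 2)(3 4 6 7)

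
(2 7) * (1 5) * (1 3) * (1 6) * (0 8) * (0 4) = (0 8 4)(1 5 3 6)(2 7)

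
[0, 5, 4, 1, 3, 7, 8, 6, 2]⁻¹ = [0, 3, 8, 4, 2, 1, 7, 5, 6]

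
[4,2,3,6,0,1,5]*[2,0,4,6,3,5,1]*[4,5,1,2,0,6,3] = [2,0,3,5,1,4,6]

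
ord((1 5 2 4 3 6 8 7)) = 8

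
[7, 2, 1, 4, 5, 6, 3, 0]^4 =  [0, 1, 2, 3, 4, 5, 6, 7]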